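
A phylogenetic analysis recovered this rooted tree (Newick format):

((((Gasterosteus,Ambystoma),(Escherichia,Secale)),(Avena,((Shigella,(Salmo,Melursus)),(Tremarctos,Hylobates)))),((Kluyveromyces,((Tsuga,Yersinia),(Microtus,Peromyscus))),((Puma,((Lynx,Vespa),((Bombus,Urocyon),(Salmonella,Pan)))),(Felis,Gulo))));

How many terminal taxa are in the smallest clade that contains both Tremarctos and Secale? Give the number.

The MRCA of Tremarctos and Secale is the node subtending (((Gasterosteus,Ambystoma),(Escherichia,Secale)),(Avena,((Shigella,(Salmo,Melursus)),(Tremarctos,Hylobates)))).
That clade contains 10 terminal taxa: Ambystoma, Avena, Escherichia, Gasterosteus, Hylobates, Melursus, Salmo, Secale, Shigella, Tremarctos.

10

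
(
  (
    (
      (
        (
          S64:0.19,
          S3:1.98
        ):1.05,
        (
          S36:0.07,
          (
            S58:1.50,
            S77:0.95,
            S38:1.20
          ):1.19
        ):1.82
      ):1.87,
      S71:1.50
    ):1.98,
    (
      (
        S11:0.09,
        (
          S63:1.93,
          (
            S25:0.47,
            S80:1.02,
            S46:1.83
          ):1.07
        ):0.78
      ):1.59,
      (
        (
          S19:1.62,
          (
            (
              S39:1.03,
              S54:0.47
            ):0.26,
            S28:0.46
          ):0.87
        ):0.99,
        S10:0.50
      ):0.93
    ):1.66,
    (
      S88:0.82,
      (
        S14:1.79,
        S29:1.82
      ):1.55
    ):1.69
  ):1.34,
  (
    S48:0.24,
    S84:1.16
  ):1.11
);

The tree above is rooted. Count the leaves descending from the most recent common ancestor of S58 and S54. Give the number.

20

The MRCA of S58 and S54 is the node subtending ((((S64,S3),(S36,(S58,S77,S38))),S71),((S11,(S63,(S25,S80,S46))),((S19,((S39,S54),S28)),S10)),(S88,(S14,S29))).
That clade contains 20 terminal taxa: S10, S11, S14, S19, S25, S28, S29, S3, S36, S38, S39, S46, S54, S58, S63, S64, S71, S77, S80, S88.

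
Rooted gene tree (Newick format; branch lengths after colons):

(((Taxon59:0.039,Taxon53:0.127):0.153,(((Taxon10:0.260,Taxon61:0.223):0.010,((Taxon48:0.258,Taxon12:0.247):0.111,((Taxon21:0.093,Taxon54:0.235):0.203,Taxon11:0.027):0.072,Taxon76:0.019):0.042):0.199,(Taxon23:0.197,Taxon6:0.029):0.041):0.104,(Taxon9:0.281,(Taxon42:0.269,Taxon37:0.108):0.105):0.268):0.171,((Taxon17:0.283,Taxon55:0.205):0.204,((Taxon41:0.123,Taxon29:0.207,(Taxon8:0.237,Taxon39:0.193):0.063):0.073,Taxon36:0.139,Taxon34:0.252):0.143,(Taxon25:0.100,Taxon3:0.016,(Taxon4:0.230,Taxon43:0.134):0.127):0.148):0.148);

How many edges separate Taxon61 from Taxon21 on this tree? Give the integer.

6

The MRCA of Taxon61 and Taxon21 is the node subtending ((Taxon10,Taxon61),((Taxon48,Taxon12),((Taxon21,Taxon54),Taxon11),Taxon76)).
From Taxon61 up to that node: 2 branches. From Taxon21 up to the same node: 4 branches. Total: 2 + 4 = 6.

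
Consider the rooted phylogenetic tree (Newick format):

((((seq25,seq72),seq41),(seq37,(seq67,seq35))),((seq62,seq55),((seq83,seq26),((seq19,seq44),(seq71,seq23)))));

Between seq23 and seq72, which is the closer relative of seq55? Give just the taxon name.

seq23

The MRCA of seq55 and seq23 subtends ((seq62,seq55),((seq83,seq26),((seq19,seq44),(seq71,seq23)))) (8 taxa).
The MRCA of seq55 and seq72 is the root, subtending the entire tree (14 taxa).
The first is nested inside the second, so seq55 shares a more recent common ancestor with seq23.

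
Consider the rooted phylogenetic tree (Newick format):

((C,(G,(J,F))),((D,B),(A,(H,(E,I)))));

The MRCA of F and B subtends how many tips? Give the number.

The MRCA of F and B is the root, so the clade is the entire tree.
That clade contains 10 terminal taxa: A, B, C, D, E, F, G, H, I, J.

10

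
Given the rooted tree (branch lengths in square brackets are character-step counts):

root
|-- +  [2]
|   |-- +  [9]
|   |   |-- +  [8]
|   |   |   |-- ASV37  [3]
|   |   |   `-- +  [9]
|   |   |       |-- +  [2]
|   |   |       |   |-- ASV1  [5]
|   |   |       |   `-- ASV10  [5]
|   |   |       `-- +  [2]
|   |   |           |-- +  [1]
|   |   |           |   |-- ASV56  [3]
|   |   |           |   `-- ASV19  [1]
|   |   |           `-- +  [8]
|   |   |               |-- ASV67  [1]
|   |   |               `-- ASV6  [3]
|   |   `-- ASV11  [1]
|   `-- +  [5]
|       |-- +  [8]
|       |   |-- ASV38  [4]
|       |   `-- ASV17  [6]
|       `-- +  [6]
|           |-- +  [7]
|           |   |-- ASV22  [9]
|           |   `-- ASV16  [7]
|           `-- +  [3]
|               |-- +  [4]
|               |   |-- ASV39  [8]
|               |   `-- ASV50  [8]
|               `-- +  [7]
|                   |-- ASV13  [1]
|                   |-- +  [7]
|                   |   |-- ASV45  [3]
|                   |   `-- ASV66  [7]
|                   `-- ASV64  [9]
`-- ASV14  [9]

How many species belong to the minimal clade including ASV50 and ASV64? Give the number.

6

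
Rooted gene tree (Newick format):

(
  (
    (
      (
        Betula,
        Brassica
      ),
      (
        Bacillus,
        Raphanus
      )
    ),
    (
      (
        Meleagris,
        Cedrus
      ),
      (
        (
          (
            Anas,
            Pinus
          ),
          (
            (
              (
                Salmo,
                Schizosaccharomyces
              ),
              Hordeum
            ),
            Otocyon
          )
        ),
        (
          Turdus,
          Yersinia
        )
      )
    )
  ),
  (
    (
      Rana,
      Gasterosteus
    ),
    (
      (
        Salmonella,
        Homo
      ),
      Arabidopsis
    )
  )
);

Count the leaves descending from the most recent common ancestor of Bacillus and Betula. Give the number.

4

The MRCA of Bacillus and Betula is the node subtending ((Betula,Brassica),(Bacillus,Raphanus)).
That clade contains 4 terminal taxa: Bacillus, Betula, Brassica, Raphanus.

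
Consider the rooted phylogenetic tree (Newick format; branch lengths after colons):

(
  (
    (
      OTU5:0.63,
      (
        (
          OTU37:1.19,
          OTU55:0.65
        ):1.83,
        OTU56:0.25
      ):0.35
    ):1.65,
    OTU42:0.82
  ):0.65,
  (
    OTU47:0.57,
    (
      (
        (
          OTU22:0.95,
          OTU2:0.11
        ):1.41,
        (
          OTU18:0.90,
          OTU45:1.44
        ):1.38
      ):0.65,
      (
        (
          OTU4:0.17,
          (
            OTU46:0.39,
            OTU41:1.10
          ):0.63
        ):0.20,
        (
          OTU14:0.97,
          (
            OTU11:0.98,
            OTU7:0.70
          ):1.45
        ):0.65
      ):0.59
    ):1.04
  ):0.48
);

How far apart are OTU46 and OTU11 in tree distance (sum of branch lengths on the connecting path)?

4.30

The path runs OTU46 → … → MRCA → … → OTU11; the MRCA is the node subtending ((OTU4,(OTU46,OTU41)),(OTU14,(OTU11,OTU7))).
Branch lengths along that path: 0.39 + 0.63 + 0.20 + 0.65 + 1.45 + 0.98 = 4.30.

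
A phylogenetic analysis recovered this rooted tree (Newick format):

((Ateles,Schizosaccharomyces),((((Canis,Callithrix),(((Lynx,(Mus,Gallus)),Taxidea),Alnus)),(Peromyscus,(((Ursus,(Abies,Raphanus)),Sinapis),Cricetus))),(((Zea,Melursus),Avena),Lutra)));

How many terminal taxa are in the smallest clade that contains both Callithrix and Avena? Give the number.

17

The MRCA of Callithrix and Avena is the node subtending ((((Canis,Callithrix),(((Lynx,(Mus,Gallus)),Taxidea),Alnus)),(Peromyscus,(((Ursus,(Abies,Raphanus)),Sinapis),Cricetus))),(((Zea,Melursus),Avena),Lutra)).
That clade contains 17 terminal taxa: Abies, Alnus, Avena, Callithrix, Canis, Cricetus, Gallus, Lutra, Lynx, Melursus, Mus, Peromyscus, Raphanus, Sinapis, Taxidea, Ursus, Zea.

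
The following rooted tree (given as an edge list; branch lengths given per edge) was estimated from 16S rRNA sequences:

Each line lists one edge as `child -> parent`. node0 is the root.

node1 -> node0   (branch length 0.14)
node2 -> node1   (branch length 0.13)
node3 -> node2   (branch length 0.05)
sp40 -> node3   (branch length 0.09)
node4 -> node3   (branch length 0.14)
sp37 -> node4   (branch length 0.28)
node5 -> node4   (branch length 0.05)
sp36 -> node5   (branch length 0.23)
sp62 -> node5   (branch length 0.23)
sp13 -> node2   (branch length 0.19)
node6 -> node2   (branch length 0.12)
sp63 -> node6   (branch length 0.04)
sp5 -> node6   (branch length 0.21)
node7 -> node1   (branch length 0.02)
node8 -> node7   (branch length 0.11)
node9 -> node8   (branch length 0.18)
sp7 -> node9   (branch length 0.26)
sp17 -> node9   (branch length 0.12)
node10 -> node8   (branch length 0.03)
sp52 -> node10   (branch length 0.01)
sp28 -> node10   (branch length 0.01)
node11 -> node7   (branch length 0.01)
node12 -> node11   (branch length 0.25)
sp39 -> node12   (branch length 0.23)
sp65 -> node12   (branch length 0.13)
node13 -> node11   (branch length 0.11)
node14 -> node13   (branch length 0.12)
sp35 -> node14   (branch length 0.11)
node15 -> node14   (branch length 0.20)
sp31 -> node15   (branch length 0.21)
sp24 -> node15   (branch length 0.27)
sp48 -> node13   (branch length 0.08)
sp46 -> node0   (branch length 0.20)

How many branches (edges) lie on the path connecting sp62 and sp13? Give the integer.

5

The MRCA of sp62 and sp13 is the node subtending ((sp40,(sp37,(sp36,sp62))),sp13,(sp63,sp5)).
From sp62 up to that node: 4 branches. From sp13 up to the same node: 1 branch. Total: 4 + 1 = 5.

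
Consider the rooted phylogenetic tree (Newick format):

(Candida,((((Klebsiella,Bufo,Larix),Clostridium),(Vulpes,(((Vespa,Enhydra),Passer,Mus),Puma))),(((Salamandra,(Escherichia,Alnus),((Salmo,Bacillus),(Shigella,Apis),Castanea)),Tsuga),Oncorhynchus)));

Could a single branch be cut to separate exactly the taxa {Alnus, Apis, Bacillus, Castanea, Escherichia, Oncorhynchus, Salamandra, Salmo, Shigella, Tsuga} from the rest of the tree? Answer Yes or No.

Yes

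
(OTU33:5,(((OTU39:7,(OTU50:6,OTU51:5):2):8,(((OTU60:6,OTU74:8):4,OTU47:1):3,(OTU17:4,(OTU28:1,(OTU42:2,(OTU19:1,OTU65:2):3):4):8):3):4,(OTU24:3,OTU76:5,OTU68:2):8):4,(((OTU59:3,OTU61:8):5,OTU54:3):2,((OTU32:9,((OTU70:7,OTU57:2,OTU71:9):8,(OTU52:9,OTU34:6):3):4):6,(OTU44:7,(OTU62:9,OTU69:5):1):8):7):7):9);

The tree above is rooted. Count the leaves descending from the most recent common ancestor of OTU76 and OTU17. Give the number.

14

The MRCA of OTU76 and OTU17 is the node subtending ((OTU39,(OTU50,OTU51)),(((OTU60,OTU74),OTU47),(OTU17,(OTU28,(OTU42,(OTU19,OTU65))))),(OTU24,OTU76,OTU68)).
That clade contains 14 terminal taxa: OTU17, OTU19, OTU24, OTU28, OTU39, OTU42, OTU47, OTU50, OTU51, OTU60, OTU65, OTU68, OTU74, OTU76.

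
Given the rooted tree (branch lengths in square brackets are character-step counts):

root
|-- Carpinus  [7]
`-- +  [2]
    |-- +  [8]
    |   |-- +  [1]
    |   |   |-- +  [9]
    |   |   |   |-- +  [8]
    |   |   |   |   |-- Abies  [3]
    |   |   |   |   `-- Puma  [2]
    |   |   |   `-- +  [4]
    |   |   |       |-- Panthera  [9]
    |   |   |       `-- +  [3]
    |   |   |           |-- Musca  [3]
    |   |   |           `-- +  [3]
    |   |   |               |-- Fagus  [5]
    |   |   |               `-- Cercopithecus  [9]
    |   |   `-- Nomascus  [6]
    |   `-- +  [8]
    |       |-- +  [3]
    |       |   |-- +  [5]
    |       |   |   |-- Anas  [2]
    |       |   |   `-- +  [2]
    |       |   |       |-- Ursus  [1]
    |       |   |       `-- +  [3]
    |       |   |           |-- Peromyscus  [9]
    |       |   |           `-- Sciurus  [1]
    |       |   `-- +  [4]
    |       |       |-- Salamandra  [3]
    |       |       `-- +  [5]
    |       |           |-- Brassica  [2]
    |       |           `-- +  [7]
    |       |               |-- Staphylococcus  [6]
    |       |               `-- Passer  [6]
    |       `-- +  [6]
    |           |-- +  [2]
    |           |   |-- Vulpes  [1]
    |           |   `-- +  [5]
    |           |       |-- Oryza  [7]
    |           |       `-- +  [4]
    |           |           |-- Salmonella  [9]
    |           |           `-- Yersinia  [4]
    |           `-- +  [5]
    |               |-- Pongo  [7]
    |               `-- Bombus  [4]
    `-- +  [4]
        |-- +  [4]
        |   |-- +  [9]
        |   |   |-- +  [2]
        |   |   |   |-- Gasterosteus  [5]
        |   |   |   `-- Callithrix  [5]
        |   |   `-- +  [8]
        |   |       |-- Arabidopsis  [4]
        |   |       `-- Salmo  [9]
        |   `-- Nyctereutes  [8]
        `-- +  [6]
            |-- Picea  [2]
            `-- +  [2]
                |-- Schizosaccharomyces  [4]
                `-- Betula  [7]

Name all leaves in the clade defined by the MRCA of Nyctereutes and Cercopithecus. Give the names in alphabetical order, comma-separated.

Abies, Anas, Arabidopsis, Betula, Bombus, Brassica, Callithrix, Cercopithecus, Fagus, Gasterosteus, Musca, Nomascus, Nyctereutes, Oryza, Panthera, Passer, Peromyscus, Picea, Pongo, Puma, Salamandra, Salmo, Salmonella, Schizosaccharomyces, Sciurus, Staphylococcus, Ursus, Vulpes, Yersinia

Tracing Nyctereutes: it sits inside (((Gasterosteus,Callithrix),(Arabidopsis,Salmo)),Nyctereutes).
Tracing Cercopithecus: it sits inside (Fagus,Cercopithecus).
The smallest clade enclosing both is (((((Abies,Puma),(Panthera,(Musca,(Fagus,Cercopithecus)))),Nomascus),(((Anas,(Ursus,(Peromyscus,Sciurus))),(Salamandra,(Brassica,(Staphylococcus,Passer)))),((Vulpes,(Oryza,(Salmonella,Yersinia))),(Pongo,Bombus)))),((((Gasterosteus,Callithrix),(Arabidopsis,Salmo)),Nyctereutes),(Picea,(Schizosaccharomyces,Betula)))); the answer is its 29 terminal taxa in alphabetical order.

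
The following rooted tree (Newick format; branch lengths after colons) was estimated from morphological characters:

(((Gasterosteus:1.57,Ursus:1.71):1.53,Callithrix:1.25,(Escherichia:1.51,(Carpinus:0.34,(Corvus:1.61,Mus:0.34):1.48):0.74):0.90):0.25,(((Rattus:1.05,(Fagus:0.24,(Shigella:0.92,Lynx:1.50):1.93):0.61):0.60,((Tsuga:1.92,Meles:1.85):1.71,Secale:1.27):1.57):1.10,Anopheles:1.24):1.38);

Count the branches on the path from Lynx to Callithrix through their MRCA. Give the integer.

The MRCA of Lynx and Callithrix is the root of the tree.
From Lynx up to that node: 6 branches. From Callithrix up to the same node: 2 branches. Total: 6 + 2 = 8.

8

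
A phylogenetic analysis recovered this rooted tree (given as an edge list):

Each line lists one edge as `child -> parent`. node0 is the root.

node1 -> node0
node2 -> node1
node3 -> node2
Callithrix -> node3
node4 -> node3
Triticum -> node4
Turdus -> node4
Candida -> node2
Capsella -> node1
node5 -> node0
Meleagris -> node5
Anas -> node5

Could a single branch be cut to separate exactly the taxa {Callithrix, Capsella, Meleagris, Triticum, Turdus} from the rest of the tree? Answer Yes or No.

No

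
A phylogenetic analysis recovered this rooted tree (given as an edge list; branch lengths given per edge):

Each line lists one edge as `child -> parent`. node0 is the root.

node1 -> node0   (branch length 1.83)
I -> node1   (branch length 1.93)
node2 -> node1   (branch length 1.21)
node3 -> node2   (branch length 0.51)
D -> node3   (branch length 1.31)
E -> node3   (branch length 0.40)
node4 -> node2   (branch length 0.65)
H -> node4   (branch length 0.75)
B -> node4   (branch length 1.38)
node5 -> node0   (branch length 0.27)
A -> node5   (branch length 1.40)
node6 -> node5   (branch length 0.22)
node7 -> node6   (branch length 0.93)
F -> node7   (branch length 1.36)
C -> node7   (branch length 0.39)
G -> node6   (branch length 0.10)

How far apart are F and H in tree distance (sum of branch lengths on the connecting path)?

7.22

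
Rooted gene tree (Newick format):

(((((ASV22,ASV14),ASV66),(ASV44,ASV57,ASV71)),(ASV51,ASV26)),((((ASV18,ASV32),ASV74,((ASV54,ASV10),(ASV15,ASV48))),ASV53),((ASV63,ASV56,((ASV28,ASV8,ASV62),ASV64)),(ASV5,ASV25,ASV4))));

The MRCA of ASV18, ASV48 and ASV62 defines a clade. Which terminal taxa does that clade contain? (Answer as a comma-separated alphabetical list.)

ASV10, ASV15, ASV18, ASV25, ASV28, ASV32, ASV4, ASV48, ASV5, ASV53, ASV54, ASV56, ASV62, ASV63, ASV64, ASV74, ASV8

Tracing ASV18: it sits inside (ASV18,ASV32).
Tracing ASV48: it sits inside (ASV15,ASV48).
Tracing ASV62: it sits inside (ASV28,ASV8,ASV62).
The smallest clade enclosing all 3 is ((((ASV18,ASV32),ASV74,((ASV54,ASV10),(ASV15,ASV48))),ASV53),((ASV63,ASV56,((ASV28,ASV8,ASV62),ASV64)),(ASV5,ASV25,ASV4))); the answer is its 17 terminal taxa in alphabetical order.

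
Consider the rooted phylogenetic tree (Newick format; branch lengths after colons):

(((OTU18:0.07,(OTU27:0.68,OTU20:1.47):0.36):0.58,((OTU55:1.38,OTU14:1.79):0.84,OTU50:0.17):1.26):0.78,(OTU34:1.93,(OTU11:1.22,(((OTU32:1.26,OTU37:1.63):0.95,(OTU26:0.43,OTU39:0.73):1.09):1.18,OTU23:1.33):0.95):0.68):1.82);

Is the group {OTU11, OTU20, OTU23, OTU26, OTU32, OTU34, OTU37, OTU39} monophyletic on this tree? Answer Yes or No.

No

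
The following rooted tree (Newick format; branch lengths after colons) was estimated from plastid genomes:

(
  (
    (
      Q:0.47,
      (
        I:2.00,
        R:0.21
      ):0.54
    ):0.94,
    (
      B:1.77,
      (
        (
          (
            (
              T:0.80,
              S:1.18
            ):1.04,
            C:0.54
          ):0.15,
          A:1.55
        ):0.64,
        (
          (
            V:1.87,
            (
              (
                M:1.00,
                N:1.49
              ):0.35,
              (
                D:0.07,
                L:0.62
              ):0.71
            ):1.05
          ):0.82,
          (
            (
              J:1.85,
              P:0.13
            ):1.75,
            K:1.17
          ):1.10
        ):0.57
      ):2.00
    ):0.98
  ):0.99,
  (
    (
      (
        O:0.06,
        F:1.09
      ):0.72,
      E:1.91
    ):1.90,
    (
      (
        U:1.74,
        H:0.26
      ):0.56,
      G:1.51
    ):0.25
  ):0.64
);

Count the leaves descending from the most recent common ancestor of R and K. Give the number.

The MRCA of R and K is the node subtending ((Q,(I,R)),(B,((((T,S),C),A),((V,((M,N),(D,L))),((J,P),K))))).
That clade contains 16 terminal taxa: A, B, C, D, I, J, K, L, M, N, P, Q, R, S, T, V.

16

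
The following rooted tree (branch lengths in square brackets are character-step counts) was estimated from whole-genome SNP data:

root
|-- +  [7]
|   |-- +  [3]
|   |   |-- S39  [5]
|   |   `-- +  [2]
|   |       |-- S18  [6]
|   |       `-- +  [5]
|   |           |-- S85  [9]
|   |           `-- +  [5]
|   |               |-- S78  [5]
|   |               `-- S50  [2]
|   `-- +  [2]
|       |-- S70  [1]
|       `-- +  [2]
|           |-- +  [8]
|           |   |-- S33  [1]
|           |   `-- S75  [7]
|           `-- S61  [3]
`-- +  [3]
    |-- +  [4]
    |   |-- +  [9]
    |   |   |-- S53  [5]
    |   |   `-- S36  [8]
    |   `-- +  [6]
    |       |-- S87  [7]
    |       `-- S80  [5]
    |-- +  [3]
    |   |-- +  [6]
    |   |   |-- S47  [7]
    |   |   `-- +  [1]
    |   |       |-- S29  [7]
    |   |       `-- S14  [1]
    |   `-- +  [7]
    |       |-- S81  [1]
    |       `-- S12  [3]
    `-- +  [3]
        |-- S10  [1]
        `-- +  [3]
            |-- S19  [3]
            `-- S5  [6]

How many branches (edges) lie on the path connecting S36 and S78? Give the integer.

The MRCA of S36 and S78 is the root of the tree.
From S36 up to that node: 4 branches. From S78 up to the same node: 6 branches. Total: 4 + 6 = 10.

10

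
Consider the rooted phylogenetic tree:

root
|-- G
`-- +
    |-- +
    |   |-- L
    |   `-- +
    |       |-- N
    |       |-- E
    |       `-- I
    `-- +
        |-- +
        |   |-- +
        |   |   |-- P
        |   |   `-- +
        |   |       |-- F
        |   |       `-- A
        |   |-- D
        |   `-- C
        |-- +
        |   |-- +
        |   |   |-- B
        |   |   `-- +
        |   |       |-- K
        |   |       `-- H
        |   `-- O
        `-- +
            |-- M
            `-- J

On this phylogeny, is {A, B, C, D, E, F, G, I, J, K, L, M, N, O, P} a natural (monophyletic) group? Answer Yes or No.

The MRCA of the listed taxa is the root, so the smallest clade containing them is the whole tree.
That clade also contains H, which is not in the proposed group, so the group is not monophyletic.

No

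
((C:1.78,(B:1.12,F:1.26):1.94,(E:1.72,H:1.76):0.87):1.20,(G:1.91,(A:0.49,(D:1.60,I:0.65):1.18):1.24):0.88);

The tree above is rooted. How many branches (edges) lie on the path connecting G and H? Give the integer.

The MRCA of G and H is the root of the tree.
From G up to that node: 2 branches. From H up to the same node: 3 branches. Total: 2 + 3 = 5.

5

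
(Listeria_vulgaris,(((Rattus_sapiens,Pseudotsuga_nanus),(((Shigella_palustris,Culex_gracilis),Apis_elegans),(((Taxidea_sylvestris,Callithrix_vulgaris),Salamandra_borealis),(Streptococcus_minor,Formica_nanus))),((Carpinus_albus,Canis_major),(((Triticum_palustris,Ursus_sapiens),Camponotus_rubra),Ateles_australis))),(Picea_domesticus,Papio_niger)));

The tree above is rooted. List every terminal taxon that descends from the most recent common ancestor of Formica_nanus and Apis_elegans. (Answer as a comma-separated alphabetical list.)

Apis_elegans, Callithrix_vulgaris, Culex_gracilis, Formica_nanus, Salamandra_borealis, Shigella_palustris, Streptococcus_minor, Taxidea_sylvestris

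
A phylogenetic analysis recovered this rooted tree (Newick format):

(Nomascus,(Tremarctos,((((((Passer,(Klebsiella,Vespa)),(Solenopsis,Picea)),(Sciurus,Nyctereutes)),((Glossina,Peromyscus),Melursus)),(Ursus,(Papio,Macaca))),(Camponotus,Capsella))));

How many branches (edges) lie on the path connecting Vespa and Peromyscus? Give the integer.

8

The MRCA of Vespa and Peromyscus is the node subtending ((((Passer,(Klebsiella,Vespa)),(Solenopsis,Picea)),(Sciurus,Nyctereutes)),((Glossina,Peromyscus),Melursus)).
From Vespa up to that node: 5 branches. From Peromyscus up to the same node: 3 branches. Total: 5 + 3 = 8.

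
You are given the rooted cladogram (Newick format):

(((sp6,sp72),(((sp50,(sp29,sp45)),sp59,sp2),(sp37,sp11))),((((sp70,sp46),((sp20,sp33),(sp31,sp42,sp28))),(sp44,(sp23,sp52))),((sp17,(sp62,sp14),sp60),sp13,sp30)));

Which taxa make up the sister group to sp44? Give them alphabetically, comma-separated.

sp23, sp52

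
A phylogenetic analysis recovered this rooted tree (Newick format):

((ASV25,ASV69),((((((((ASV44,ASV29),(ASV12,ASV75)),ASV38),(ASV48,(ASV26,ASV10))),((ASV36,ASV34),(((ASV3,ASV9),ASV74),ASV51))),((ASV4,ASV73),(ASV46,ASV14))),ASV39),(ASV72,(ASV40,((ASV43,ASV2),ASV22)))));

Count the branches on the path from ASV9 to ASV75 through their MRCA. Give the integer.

10

The MRCA of ASV9 and ASV75 is the node subtending (((((ASV44,ASV29),(ASV12,ASV75)),ASV38),(ASV48,(ASV26,ASV10))),((ASV36,ASV34),(((ASV3,ASV9),ASV74),ASV51))).
From ASV9 up to that node: 5 branches. From ASV75 up to the same node: 5 branches. Total: 5 + 5 = 10.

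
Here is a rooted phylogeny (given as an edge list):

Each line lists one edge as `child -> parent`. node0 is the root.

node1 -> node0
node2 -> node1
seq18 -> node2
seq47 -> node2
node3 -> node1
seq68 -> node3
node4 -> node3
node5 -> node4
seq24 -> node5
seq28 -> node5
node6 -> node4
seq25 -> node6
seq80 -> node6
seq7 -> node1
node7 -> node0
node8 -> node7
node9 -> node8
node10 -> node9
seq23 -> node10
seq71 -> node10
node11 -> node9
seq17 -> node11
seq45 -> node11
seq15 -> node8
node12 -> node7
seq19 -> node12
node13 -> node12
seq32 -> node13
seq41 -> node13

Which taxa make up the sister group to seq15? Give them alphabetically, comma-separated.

seq17, seq23, seq45, seq71

seq15 attaches to the tree at the node subtending (((seq23,seq71),(seq17,seq45)),seq15).
The other lineage descending from that same node — the sister group — is ((seq23,seq71),(seq17,seq45)); its 4 tips in alphabetical order are the answer.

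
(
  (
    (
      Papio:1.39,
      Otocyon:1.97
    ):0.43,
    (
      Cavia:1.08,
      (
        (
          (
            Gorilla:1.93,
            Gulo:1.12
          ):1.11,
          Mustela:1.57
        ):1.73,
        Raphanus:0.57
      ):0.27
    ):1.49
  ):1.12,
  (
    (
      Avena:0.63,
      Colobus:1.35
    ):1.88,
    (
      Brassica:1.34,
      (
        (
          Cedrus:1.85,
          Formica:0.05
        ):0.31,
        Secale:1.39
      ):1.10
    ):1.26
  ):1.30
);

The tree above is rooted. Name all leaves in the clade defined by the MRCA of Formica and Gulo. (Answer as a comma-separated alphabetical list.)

Tracing Formica: it sits inside (Cedrus,Formica).
Tracing Gulo: it sits inside (Gorilla,Gulo).
The smallest clade enclosing both is the whole tree (their MRCA is the root), so the answer is all 13 tips in alphabetical order.

Avena, Brassica, Cavia, Cedrus, Colobus, Formica, Gorilla, Gulo, Mustela, Otocyon, Papio, Raphanus, Secale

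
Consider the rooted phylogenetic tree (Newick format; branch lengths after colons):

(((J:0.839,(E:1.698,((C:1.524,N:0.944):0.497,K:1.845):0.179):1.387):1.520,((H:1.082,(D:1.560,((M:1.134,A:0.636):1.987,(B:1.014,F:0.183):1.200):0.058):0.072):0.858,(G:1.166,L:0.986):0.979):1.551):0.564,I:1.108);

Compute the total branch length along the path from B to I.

The path runs B → … → MRCA → … → I; the MRCA is the root of the tree.
Branch lengths along that path: 1.014 + 1.200 + 0.058 + 0.072 + 0.858 + 1.551 + 0.564 + 1.108 = 6.425.

6.425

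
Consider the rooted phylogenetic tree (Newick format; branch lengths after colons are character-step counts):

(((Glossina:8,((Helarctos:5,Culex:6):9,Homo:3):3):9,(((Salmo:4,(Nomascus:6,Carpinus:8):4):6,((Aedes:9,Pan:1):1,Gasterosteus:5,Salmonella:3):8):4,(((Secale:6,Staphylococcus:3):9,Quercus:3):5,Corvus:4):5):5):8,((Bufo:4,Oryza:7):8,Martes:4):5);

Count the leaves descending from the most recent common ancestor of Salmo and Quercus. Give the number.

11

The MRCA of Salmo and Quercus is the node subtending (((Salmo,(Nomascus,Carpinus)),((Aedes,Pan),Gasterosteus,Salmonella)),(((Secale,Staphylococcus),Quercus),Corvus)).
That clade contains 11 terminal taxa: Aedes, Carpinus, Corvus, Gasterosteus, Nomascus, Pan, Quercus, Salmo, Salmonella, Secale, Staphylococcus.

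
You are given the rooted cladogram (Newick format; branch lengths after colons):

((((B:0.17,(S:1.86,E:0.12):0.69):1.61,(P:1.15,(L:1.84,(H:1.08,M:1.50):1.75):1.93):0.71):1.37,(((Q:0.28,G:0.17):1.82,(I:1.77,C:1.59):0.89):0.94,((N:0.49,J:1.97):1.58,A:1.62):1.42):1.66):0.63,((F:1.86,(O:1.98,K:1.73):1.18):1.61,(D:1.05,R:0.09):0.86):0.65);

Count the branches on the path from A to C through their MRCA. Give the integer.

5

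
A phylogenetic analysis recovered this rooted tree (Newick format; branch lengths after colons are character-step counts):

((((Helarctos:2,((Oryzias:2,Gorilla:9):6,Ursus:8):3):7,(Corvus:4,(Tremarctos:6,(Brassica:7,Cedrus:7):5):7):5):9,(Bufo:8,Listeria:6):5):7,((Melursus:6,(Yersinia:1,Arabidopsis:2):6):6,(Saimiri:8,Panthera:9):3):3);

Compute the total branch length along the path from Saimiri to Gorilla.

The path runs Saimiri → … → MRCA → … → Gorilla; the MRCA is the root of the tree.
Branch lengths along that path: 8 + 3 + 3 + 7 + 9 + 7 + 3 + 6 + 9 = 55.

55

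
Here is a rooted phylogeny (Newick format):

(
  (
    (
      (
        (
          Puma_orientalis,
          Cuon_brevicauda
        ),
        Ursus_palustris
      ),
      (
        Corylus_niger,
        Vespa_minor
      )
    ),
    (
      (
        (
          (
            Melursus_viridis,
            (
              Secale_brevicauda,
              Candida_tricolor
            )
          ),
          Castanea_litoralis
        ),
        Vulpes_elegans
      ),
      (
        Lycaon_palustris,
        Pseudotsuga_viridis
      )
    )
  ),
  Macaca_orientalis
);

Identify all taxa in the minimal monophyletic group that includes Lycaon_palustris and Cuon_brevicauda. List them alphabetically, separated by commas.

Candida_tricolor, Castanea_litoralis, Corylus_niger, Cuon_brevicauda, Lycaon_palustris, Melursus_viridis, Pseudotsuga_viridis, Puma_orientalis, Secale_brevicauda, Ursus_palustris, Vespa_minor, Vulpes_elegans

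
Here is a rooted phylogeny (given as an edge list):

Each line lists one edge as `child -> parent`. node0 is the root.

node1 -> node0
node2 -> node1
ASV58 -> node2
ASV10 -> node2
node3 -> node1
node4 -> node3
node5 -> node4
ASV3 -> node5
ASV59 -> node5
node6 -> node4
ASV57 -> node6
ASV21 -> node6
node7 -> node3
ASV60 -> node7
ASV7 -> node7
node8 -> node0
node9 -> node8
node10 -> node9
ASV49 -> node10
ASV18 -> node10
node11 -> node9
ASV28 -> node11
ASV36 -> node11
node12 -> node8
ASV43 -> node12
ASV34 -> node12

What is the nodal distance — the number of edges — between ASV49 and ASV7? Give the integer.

The MRCA of ASV49 and ASV7 is the root of the tree.
From ASV49 up to that node: 4 branches. From ASV7 up to the same node: 4 branches. Total: 4 + 4 = 8.

8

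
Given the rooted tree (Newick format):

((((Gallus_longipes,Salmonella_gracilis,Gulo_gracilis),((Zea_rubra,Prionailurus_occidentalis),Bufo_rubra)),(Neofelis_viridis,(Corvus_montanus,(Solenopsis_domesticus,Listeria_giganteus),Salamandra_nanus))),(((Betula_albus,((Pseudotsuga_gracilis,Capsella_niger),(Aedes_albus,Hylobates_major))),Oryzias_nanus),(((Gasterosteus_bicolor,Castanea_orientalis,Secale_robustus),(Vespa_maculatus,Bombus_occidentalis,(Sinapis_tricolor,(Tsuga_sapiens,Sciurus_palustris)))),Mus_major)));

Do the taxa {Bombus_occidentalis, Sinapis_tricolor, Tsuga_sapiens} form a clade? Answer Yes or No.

No

The MRCA of the listed taxa subtends (Vespa_maculatus,Bombus_occidentalis,(Sinapis_tricolor,(Tsuga_sapiens,Sciurus_palustris))).
That clade also contains Sciurus_palustris, Vespa_maculatus, which are not in the proposed group, so the group is not monophyletic.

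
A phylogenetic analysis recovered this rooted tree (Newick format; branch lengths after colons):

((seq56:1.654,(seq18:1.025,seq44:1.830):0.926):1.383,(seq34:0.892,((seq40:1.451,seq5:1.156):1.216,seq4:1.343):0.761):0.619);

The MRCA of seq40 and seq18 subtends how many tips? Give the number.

7

The MRCA of seq40 and seq18 is the root, so the clade is the entire tree.
That clade contains 7 terminal taxa: seq18, seq34, seq4, seq40, seq44, seq5, seq56.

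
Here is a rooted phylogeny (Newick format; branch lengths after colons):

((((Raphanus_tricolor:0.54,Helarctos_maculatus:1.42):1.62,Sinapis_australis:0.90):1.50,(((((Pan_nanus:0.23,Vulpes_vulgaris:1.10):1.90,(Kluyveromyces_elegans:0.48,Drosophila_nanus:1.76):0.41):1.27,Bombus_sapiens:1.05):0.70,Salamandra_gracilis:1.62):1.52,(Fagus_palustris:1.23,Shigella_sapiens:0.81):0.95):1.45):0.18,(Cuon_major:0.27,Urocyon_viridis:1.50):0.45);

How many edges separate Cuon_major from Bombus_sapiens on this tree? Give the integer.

7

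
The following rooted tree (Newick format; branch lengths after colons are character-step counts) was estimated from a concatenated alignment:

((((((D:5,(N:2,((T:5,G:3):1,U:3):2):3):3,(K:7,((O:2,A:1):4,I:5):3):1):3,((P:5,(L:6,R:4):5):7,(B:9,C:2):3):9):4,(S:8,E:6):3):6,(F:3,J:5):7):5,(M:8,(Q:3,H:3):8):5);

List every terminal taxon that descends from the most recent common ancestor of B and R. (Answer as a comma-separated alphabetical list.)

B, C, L, P, R

Tracing B: it sits inside (B,C).
Tracing R: it sits inside (L,R).
The smallest clade enclosing both is ((P,(L,R)),(B,C)); the answer is its 5 terminal taxa in alphabetical order.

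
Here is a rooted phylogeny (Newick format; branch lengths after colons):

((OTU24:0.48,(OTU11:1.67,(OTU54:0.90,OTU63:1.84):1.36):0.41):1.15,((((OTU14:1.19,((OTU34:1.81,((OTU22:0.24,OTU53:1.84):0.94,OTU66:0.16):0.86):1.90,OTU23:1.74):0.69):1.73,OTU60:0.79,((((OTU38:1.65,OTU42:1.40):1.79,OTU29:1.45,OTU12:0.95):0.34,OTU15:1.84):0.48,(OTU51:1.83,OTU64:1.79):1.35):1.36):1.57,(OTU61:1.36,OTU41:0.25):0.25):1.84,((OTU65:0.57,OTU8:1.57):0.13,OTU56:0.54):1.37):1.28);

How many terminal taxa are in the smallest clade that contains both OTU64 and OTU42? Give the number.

7

The MRCA of OTU64 and OTU42 is the node subtending ((((OTU38,OTU42),OTU29,OTU12),OTU15),(OTU51,OTU64)).
That clade contains 7 terminal taxa: OTU12, OTU15, OTU29, OTU38, OTU42, OTU51, OTU64.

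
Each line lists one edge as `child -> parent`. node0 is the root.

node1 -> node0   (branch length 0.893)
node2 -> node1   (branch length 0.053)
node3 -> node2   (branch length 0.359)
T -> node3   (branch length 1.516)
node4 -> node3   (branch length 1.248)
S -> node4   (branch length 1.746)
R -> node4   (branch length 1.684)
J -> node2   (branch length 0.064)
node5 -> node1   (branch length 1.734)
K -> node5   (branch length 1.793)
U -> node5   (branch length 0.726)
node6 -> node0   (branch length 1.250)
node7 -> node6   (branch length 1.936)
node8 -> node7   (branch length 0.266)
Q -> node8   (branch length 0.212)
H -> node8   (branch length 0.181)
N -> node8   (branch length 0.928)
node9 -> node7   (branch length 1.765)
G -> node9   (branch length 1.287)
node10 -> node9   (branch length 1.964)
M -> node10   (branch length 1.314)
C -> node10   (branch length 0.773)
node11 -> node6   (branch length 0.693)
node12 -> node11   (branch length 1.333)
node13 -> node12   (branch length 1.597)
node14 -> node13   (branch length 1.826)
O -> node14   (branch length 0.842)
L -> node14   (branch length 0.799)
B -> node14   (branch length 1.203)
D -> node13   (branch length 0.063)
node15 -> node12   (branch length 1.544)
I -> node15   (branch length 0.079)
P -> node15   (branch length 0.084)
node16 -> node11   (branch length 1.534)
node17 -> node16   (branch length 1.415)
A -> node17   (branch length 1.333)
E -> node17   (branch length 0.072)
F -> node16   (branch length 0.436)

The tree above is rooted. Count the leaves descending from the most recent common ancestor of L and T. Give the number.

The MRCA of L and T is the root, so the clade is the entire tree.
That clade contains 21 terminal taxa: A, B, C, D, E, F, G, H, I, J, K, L, M, N, O, P, Q, R, S, T, U.

21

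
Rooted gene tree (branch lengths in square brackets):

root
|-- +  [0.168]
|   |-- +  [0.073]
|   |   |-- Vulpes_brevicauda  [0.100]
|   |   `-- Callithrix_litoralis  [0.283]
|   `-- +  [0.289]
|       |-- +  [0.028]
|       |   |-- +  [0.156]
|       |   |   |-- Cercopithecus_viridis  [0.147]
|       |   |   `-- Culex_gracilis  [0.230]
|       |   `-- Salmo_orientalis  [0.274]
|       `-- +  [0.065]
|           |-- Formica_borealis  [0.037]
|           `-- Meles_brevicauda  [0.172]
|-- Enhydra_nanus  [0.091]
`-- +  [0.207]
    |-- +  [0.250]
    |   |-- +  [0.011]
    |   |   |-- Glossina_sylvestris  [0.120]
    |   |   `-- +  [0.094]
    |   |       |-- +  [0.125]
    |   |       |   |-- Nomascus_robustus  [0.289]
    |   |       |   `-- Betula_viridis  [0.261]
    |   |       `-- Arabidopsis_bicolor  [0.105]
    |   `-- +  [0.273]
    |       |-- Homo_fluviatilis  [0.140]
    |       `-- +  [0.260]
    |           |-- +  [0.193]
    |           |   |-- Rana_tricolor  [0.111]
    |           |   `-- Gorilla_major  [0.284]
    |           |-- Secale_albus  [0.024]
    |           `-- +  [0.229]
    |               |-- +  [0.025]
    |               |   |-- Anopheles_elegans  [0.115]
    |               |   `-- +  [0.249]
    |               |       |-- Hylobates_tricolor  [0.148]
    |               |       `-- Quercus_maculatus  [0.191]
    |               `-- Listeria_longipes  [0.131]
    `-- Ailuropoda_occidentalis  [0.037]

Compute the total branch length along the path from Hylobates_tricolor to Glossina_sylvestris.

The path runs Hylobates_tricolor → … → MRCA → … → Glossina_sylvestris; the MRCA is the node subtending ((Glossina_sylvestris,((Nomascus_robustus,Betula_viridis),Arabidopsis_bicolor)),(Homo_fluviatilis,((Rana_tricolor,Gorilla_major),Secale_albus,((Anopheles_elegans,(Hylobates_tricolor,Quercus_maculatus)),Listeria_longipes)))).
Branch lengths along that path: 0.148 + 0.249 + 0.025 + 0.229 + 0.260 + 0.273 + 0.011 + 0.120 = 1.315.

1.315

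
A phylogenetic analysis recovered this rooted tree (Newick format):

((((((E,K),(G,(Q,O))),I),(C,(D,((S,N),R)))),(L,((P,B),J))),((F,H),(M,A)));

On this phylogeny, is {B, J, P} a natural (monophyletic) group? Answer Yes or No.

Yes

The most recent common ancestor of these taxa subtends ((P,B),J).
That clade has exactly 3 tips — every listed taxon and nothing else — so the group is monophyletic.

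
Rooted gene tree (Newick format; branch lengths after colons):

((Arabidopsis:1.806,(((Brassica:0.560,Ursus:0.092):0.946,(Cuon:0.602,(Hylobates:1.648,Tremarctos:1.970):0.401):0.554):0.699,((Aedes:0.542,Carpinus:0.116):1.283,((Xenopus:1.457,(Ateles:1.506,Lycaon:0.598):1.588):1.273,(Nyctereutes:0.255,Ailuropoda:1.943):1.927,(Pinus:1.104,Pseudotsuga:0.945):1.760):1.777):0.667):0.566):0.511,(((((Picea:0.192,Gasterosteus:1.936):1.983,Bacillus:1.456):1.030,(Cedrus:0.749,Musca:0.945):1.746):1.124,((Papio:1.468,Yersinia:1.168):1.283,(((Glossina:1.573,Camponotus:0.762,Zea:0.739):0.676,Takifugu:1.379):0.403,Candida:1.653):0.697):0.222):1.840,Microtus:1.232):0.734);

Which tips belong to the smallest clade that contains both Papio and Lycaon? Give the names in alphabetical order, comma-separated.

Tracing Papio: it sits inside (Papio,Yersinia).
Tracing Lycaon: it sits inside (Ateles,Lycaon).
The smallest clade enclosing both is the whole tree (their MRCA is the root), so the answer is all 28 tips in alphabetical order.

Aedes, Ailuropoda, Arabidopsis, Ateles, Bacillus, Brassica, Camponotus, Candida, Carpinus, Cedrus, Cuon, Gasterosteus, Glossina, Hylobates, Lycaon, Microtus, Musca, Nyctereutes, Papio, Picea, Pinus, Pseudotsuga, Takifugu, Tremarctos, Ursus, Xenopus, Yersinia, Zea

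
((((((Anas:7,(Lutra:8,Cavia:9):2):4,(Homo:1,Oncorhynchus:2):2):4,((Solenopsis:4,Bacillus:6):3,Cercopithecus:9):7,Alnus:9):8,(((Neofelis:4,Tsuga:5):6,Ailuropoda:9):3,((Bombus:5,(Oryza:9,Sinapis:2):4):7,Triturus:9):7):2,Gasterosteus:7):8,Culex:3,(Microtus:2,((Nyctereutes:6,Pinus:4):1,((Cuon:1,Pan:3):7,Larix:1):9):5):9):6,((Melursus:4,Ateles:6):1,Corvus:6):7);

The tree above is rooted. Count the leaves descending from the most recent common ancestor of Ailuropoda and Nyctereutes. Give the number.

The MRCA of Ailuropoda and Nyctereutes is the node subtending (((((Anas,(Lutra,Cavia)),(Homo,Oncorhynchus)),((Solenopsis,Bacillus),Cercopithecus),Alnus),(((Neofelis,Tsuga),Ailuropoda),((Bombus,(Oryza,Sinapis)),Triturus)),Gasterosteus),Culex,(Microtus,((Nyctereutes,Pinus),((Cuon,Pan),Larix)))).
That clade contains 24 terminal taxa: Ailuropoda, Alnus, Anas, Bacillus, Bombus, Cavia, Cercopithecus, Culex, Cuon, Gasterosteus, Homo, Larix, Lutra, Microtus, Neofelis, Nyctereutes, Oncorhynchus, Oryza, Pan, Pinus, Sinapis, Solenopsis, Triturus, Tsuga.

24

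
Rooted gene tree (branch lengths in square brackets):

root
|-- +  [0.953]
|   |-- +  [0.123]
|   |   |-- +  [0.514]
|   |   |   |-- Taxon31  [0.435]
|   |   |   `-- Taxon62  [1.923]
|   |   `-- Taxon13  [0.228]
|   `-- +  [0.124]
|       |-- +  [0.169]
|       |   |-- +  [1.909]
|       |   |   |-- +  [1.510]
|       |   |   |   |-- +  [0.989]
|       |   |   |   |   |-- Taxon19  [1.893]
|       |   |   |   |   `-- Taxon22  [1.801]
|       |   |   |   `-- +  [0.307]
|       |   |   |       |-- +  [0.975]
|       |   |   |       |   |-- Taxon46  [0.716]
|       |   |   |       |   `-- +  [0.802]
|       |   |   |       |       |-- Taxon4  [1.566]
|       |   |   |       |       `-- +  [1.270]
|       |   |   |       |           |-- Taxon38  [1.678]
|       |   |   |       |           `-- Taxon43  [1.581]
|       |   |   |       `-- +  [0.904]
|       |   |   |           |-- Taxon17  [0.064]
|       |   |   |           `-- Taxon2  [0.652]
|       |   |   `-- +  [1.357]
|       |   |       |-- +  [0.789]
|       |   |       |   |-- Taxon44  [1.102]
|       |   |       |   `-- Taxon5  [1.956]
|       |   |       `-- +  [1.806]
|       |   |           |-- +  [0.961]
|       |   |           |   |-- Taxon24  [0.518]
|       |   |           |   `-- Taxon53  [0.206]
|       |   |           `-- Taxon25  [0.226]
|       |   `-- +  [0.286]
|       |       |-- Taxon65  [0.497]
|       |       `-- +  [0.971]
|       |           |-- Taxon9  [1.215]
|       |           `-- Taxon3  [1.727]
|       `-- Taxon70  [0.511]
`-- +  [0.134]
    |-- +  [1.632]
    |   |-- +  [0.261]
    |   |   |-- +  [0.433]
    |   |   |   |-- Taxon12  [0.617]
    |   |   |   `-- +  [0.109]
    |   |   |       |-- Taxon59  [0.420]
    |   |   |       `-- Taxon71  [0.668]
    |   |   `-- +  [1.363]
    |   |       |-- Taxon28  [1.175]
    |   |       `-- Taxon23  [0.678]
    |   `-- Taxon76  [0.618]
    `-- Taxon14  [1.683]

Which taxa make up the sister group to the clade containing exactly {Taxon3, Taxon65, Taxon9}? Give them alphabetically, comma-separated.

The clade containing exactly {Taxon3, Taxon65, Taxon9} attaches to the tree at the node subtending ((((Taxon19,Taxon22),((Taxon46,(Taxon4,(Taxon38,Taxon43))),(Taxon17,Taxon2))),((Taxon44,Taxon5),((Taxon24,Taxon53),Taxon25))),(Taxon65,(Taxon9,Taxon3))).
The other lineage descending from that same node — the sister group — is (((Taxon19,Taxon22),((Taxon46,(Taxon4,(Taxon38,Taxon43))),(Taxon17,Taxon2))),((Taxon44,Taxon5),((Taxon24,Taxon53),Taxon25))); its 13 tips in alphabetical order are the answer.

Taxon17, Taxon19, Taxon2, Taxon22, Taxon24, Taxon25, Taxon38, Taxon4, Taxon43, Taxon44, Taxon46, Taxon5, Taxon53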